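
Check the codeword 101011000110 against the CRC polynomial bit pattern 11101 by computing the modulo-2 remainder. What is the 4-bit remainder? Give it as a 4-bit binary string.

0000

Modulo-2 division of 101011000110 by 11101:
  pos 0: 10101 XOR 11101 = 01000
  pos 1: 10001 XOR 11101 = 01100
  pos 2: 11000 XOR 11101 = 00101
  pos 4: 10100 XOR 11101 = 01001
  pos 5: 10011 XOR 11101 = 01110
  pos 6: 11101 XOR 11101 = 00000
Remainder = 0000 (zero — the frame passes the CRC check).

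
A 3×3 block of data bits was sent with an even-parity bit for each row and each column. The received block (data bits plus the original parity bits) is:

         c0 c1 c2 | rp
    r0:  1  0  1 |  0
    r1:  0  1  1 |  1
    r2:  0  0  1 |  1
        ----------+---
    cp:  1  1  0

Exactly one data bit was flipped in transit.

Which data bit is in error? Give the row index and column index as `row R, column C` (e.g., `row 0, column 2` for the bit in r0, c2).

row 1, column 2

Recompute each row's even parity and compare to rp:
  r0: data parity 0, sent rp 0 → ok
  r1: data parity 0, sent rp 1 → mismatch
  r2: data parity 1, sent rp 1 → ok
Recompute each column's even parity and compare to cp:
  c0: data parity 1, sent cp 1 → ok
  c1: data parity 1, sent cp 1 → ok
  c2: data parity 1, sent cp 0 → mismatch
Exactly one row (r1) and one column (c2) fail → the flipped bit is at their intersection.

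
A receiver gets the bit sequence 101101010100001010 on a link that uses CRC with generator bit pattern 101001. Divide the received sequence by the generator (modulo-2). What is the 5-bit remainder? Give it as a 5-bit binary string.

00000

Modulo-2 division of 101101010100001010 by 101001:
  pos 0: 101101 XOR 101001 = 000100
  pos 3: 100010 XOR 101001 = 001011
  pos 5: 101110 XOR 101001 = 000111
  pos 8: 111000 XOR 101001 = 010001
  pos 9: 100011 XOR 101001 = 001010
  pos 11: 101001 XOR 101001 = 000000
Remainder = 00000 (zero — the frame passes the CRC check).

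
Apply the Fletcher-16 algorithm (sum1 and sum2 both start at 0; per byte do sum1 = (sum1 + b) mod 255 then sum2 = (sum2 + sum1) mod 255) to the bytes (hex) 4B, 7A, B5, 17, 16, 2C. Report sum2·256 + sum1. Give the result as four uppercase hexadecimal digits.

9CD4

Running sums (mod 255):
  after byte 0 (4B): sum1=75, sum2=75
  after byte 1 (7A): sum1=197, sum2=17
  after byte 2 (B5): sum1=123, sum2=140
  after byte 3 (17): sum1=146, sum2=31
  after byte 4 (16): sum1=168, sum2=199
  after byte 5 (2C): sum1=212, sum2=156
Checksum = sum2·256 + sum1 = 156·256 + 212 = 40148 = 0x9CD4.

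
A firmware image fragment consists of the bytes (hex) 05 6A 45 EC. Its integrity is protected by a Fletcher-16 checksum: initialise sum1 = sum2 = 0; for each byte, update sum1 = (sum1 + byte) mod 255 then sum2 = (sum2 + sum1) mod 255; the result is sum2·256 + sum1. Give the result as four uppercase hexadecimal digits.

CAA1

Running sums (mod 255):
  after byte 0 (05): sum1=5, sum2=5
  after byte 1 (6A): sum1=111, sum2=116
  after byte 2 (45): sum1=180, sum2=41
  after byte 3 (EC): sum1=161, sum2=202
Checksum = sum2·256 + sum1 = 202·256 + 161 = 51873 = 0xCAA1.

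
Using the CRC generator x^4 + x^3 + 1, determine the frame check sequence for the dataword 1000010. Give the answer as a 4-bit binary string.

Append 4 zeros: 10000100000. Divide by 11001 (XOR where the leading bit is 1):
  pos 0: 10000 XOR 11001 = 01001
  pos 1: 10011 XOR 11001 = 01010
  pos 2: 10100 XOR 11001 = 01101
  pos 3: 11010 XOR 11001 = 00011
  pos 6: 11000 XOR 11001 = 00001
Remainder (last 4 bits) = 0001. This is the CRC / FCS.

0001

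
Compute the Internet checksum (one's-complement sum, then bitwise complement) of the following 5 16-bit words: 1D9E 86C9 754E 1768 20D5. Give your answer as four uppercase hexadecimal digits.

AE0C

One's-complement addition (fold any carry out of bit 15 back into bit 0):
  0x1D9E + 0x86C9 = 0x0A467
  0xA467 + 0x754E = 0x119B5 → wrap carry → 0x19B6
  0x19B6 + 0x1768 = 0x0311E
  0x311E + 0x20D5 = 0x051F3
One's-complement sum = 0x51F3.
Checksum = ~0x51F3 & 0xFFFF = 0xAE0C.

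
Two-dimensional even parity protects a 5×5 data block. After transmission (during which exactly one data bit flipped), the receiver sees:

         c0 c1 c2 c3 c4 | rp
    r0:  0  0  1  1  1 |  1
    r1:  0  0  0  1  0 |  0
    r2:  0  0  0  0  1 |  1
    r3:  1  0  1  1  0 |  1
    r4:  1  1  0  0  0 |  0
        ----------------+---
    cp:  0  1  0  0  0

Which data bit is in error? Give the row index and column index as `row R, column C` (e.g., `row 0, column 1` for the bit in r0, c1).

row 1, column 3

Recompute each row's even parity and compare to rp:
  r0: data parity 1, sent rp 1 → ok
  r1: data parity 1, sent rp 0 → mismatch
  r2: data parity 1, sent rp 1 → ok
  r3: data parity 1, sent rp 1 → ok
  r4: data parity 0, sent rp 0 → ok
Recompute each column's even parity and compare to cp:
  c0: data parity 0, sent cp 0 → ok
  c1: data parity 1, sent cp 1 → ok
  c2: data parity 0, sent cp 0 → ok
  c3: data parity 1, sent cp 0 → mismatch
  c4: data parity 0, sent cp 0 → ok
Exactly one row (r1) and one column (c3) fail → the flipped bit is at their intersection.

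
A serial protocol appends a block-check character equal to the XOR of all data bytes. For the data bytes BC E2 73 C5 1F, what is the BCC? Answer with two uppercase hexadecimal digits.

XOR the bytes together:
  start with 0xBC
  0xBC ⊕ 0xE2 = 0x5E
  0x5E ⊕ 0x73 = 0x2D
  0x2D ⊕ 0xC5 = 0xE8
  0xE8 ⊕ 0x1F = 0xF7

F7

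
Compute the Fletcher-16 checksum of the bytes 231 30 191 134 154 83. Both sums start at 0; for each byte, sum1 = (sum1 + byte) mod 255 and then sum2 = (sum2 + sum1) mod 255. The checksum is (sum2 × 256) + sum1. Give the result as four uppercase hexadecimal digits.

213A

Running sums (mod 255):
  after byte 0 (231): sum1=231, sum2=231
  after byte 1 (30): sum1=6, sum2=237
  after byte 2 (191): sum1=197, sum2=179
  after byte 3 (134): sum1=76, sum2=0
  after byte 4 (154): sum1=230, sum2=230
  after byte 5 (83): sum1=58, sum2=33
Checksum = sum2·256 + sum1 = 33·256 + 58 = 8506 = 0x213A.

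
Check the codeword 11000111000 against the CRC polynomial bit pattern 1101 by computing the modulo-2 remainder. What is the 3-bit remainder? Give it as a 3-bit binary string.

000

Modulo-2 division of 11000111000 by 1101:
  pos 0: 1100 XOR 1101 = 0001
  pos 3: 1011 XOR 1101 = 0110
  pos 4: 1101 XOR 1101 = 0000
Remainder = 000 (zero — the frame passes the CRC check).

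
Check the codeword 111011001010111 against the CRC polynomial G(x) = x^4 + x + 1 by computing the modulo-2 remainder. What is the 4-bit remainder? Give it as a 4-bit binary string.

Modulo-2 division of 111011001010111 by 10011:
  pos 0: 11101 XOR 10011 = 01110
  pos 1: 11101 XOR 10011 = 01110
  pos 2: 11100 XOR 10011 = 01111
  pos 3: 11110 XOR 10011 = 01101
  pos 4: 11011 XOR 10011 = 01000
  pos 5: 10000 XOR 10011 = 00011
  pos 8: 11101 XOR 10011 = 01110
  pos 9: 11101 XOR 10011 = 01110
  pos 10: 11101 XOR 10011 = 01110
Remainder = 1110 (nonzero — an error is detected).

1110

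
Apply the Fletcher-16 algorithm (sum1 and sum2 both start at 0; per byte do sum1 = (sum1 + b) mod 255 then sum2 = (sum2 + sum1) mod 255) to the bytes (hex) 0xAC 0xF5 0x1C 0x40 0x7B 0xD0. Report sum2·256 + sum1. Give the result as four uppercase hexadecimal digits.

D24B

Running sums (mod 255):
  after byte 0 (0xAC): sum1=172, sum2=172
  after byte 1 (0xF5): sum1=162, sum2=79
  after byte 2 (0x1C): sum1=190, sum2=14
  after byte 3 (0x40): sum1=254, sum2=13
  after byte 4 (0x7B): sum1=122, sum2=135
  after byte 5 (0xD0): sum1=75, sum2=210
Checksum = sum2·256 + sum1 = 210·256 + 75 = 53835 = 0xD24B.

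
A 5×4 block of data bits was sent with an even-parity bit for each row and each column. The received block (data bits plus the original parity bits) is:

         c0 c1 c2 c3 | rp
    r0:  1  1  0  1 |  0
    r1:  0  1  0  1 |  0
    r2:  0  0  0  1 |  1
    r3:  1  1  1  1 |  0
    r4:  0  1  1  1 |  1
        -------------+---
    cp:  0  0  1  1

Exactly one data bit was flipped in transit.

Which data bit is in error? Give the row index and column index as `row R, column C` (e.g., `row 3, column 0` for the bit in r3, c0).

Recompute each row's even parity and compare to rp:
  r0: data parity 1, sent rp 0 → mismatch
  r1: data parity 0, sent rp 0 → ok
  r2: data parity 1, sent rp 1 → ok
  r3: data parity 0, sent rp 0 → ok
  r4: data parity 1, sent rp 1 → ok
Recompute each column's even parity and compare to cp:
  c0: data parity 0, sent cp 0 → ok
  c1: data parity 0, sent cp 0 → ok
  c2: data parity 0, sent cp 1 → mismatch
  c3: data parity 1, sent cp 1 → ok
Exactly one row (r0) and one column (c2) fail → the flipped bit is at their intersection.

row 0, column 2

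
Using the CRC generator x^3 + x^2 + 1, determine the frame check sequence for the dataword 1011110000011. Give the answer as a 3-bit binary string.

111

Append 3 zeros: 1011110000011000. Divide by 1101 (XOR where the leading bit is 1):
  pos 0: 1011 XOR 1101 = 0110
  pos 1: 1101 XOR 1101 = 0000
  pos 5: 1000 XOR 1101 = 0101
  pos 6: 1010 XOR 1101 = 0111
  pos 7: 1110 XOR 1101 = 0011
  pos 9: 1111 XOR 1101 = 0010
  pos 11: 1000 XOR 1101 = 0101
  pos 12: 1010 XOR 1101 = 0111
Remainder (last 3 bits) = 111. This is the CRC / FCS.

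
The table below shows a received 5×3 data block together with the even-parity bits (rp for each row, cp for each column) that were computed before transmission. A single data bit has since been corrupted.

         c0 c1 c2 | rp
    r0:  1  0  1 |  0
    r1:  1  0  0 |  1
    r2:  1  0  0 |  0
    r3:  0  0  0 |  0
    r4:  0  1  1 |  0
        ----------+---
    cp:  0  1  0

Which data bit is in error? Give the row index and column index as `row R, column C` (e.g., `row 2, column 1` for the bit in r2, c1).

Recompute each row's even parity and compare to rp:
  r0: data parity 0, sent rp 0 → ok
  r1: data parity 1, sent rp 1 → ok
  r2: data parity 1, sent rp 0 → mismatch
  r3: data parity 0, sent rp 0 → ok
  r4: data parity 0, sent rp 0 → ok
Recompute each column's even parity and compare to cp:
  c0: data parity 1, sent cp 0 → mismatch
  c1: data parity 1, sent cp 1 → ok
  c2: data parity 0, sent cp 0 → ok
Exactly one row (r2) and one column (c0) fail → the flipped bit is at their intersection.

row 2, column 0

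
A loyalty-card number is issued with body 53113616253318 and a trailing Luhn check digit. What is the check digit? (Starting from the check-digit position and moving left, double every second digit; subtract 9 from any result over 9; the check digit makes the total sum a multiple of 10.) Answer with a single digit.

6

Partial digits right→left: 8 1 3 3 5 2 6 1 6 3 1 1 3 5
Double every second digit counting from the check-digit position (so the 1st, 3rd, 5th, ... of the partial from the right).
  doubled (with −9 where >9): 7 6 1 3 3 2 6 → sum 28
  kept as-is: 1 3 2 1 3 1 5 → sum 16
Total = 28 + 16 = 44.
Check digit = (10 − (44 mod 10)) mod 10 = 6.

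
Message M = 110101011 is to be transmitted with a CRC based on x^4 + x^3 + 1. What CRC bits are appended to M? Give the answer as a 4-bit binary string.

1110

Append 4 zeros: 1101010110000. Divide by 11001 (XOR where the leading bit is 1):
  pos 0: 11010 XOR 11001 = 00011
  pos 3: 11101 XOR 11001 = 00100
  pos 5: 10010 XOR 11001 = 01011
  pos 6: 10110 XOR 11001 = 01111
  pos 7: 11110 XOR 11001 = 00111
Remainder (last 4 bits) = 1110. This is the CRC / FCS.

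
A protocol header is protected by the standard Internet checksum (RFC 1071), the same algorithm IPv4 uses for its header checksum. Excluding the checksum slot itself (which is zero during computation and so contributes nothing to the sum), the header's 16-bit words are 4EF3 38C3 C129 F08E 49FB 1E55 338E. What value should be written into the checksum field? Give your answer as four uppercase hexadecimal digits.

2AB2

One's-complement addition (fold any carry out of bit 15 back into bit 0):
  0x4EF3 + 0x38C3 = 0x087B6
  0x87B6 + 0xC129 = 0x148DF → wrap carry → 0x48E0
  0x48E0 + 0xF08E = 0x1396E → wrap carry → 0x396F
  0x396F + 0x49FB = 0x0836A
  0x836A + 0x1E55 = 0x0A1BF
  0xA1BF + 0x338E = 0x0D54D
One's-complement sum = 0xD54D.
Checksum = ~0xD54D & 0xFFFF = 0x2AB2.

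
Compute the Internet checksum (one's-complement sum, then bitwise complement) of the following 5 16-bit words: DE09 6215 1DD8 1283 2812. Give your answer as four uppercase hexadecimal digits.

6773

One's-complement addition (fold any carry out of bit 15 back into bit 0):
  0xDE09 + 0x6215 = 0x1401E → wrap carry → 0x401F
  0x401F + 0x1DD8 = 0x05DF7
  0x5DF7 + 0x1283 = 0x0707A
  0x707A + 0x2812 = 0x0988C
One's-complement sum = 0x988C.
Checksum = ~0x988C & 0xFFFF = 0x6773.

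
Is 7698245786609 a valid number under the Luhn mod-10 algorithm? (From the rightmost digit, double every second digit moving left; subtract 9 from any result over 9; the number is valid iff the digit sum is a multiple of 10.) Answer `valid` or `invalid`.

invalid

From the right, keep odd positions and double even positions (subtract 9 from any doubled value over 9):
  doubled (positions 2,4,...): 0 3 5 8 7 3 → sum 26
  kept (positions 1,3,...): 9 6 8 5 2 9 7 → sum 46
Total = 72.
72 mod 10 = 2, so the number is invalid.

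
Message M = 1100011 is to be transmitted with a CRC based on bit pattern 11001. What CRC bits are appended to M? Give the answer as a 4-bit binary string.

1101

Append 4 zeros: 11000110000. Divide by 11001 (XOR where the leading bit is 1):
  pos 0: 11000 XOR 11001 = 00001
  pos 4: 11100 XOR 11001 = 00101
  pos 6: 10100 XOR 11001 = 01101
Remainder (last 4 bits) = 1101. This is the CRC / FCS.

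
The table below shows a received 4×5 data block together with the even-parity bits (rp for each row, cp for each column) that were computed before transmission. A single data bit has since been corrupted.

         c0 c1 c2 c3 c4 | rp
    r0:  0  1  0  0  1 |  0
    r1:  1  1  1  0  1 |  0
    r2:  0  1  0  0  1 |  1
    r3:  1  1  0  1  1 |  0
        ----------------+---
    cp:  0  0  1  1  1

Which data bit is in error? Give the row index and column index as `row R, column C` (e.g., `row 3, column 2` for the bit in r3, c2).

row 2, column 4

Recompute each row's even parity and compare to rp:
  r0: data parity 0, sent rp 0 → ok
  r1: data parity 0, sent rp 0 → ok
  r2: data parity 0, sent rp 1 → mismatch
  r3: data parity 0, sent rp 0 → ok
Recompute each column's even parity and compare to cp:
  c0: data parity 0, sent cp 0 → ok
  c1: data parity 0, sent cp 0 → ok
  c2: data parity 1, sent cp 1 → ok
  c3: data parity 1, sent cp 1 → ok
  c4: data parity 0, sent cp 1 → mismatch
Exactly one row (r2) and one column (c4) fail → the flipped bit is at their intersection.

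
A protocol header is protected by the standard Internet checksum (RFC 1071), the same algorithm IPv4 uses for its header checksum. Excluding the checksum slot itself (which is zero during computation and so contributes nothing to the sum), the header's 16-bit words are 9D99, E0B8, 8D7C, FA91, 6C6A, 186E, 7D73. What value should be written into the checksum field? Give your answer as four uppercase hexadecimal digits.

One's-complement addition (fold any carry out of bit 15 back into bit 0):
  0x9D99 + 0xE0B8 = 0x17E51 → wrap carry → 0x7E52
  0x7E52 + 0x8D7C = 0x10BCE → wrap carry → 0x0BCF
  0x0BCF + 0xFA91 = 0x10660 → wrap carry → 0x0661
  0x0661 + 0x6C6A = 0x072CB
  0x72CB + 0x186E = 0x08B39
  0x8B39 + 0x7D73 = 0x108AC → wrap carry → 0x08AD
One's-complement sum = 0x08AD.
Checksum = ~0x08AD & 0xFFFF = 0xF752.

F752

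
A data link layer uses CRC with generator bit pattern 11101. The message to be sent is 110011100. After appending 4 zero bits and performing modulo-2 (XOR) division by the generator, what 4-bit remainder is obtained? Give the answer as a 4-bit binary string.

Append 4 zeros: 1100111000000. Divide by 11101 (XOR where the leading bit is 1):
  pos 0: 11001 XOR 11101 = 00100
  pos 2: 10011 XOR 11101 = 01110
  pos 3: 11100 XOR 11101 = 00001
  pos 7: 10000 XOR 11101 = 01101
  pos 8: 11010 XOR 11101 = 00111
Remainder (last 4 bits) = 0111. This is the CRC / FCS.

0111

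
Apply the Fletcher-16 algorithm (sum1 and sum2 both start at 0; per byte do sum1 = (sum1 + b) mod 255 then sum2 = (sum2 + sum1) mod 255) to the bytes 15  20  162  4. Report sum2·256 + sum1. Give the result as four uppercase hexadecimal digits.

Running sums (mod 255):
  after byte 0 (15): sum1=15, sum2=15
  after byte 1 (20): sum1=35, sum2=50
  after byte 2 (162): sum1=197, sum2=247
  after byte 3 (4): sum1=201, sum2=193
Checksum = sum2·256 + sum1 = 193·256 + 201 = 49609 = 0xC1C9.

C1C9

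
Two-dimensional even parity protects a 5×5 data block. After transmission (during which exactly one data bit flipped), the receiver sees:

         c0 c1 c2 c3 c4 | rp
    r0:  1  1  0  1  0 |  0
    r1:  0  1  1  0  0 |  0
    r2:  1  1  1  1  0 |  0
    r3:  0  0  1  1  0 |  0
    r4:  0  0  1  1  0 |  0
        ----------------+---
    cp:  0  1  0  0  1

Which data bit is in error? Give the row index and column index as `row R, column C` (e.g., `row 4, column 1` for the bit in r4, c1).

row 0, column 4

Recompute each row's even parity and compare to rp:
  r0: data parity 1, sent rp 0 → mismatch
  r1: data parity 0, sent rp 0 → ok
  r2: data parity 0, sent rp 0 → ok
  r3: data parity 0, sent rp 0 → ok
  r4: data parity 0, sent rp 0 → ok
Recompute each column's even parity and compare to cp:
  c0: data parity 0, sent cp 0 → ok
  c1: data parity 1, sent cp 1 → ok
  c2: data parity 0, sent cp 0 → ok
  c3: data parity 0, sent cp 0 → ok
  c4: data parity 0, sent cp 1 → mismatch
Exactly one row (r0) and one column (c4) fail → the flipped bit is at their intersection.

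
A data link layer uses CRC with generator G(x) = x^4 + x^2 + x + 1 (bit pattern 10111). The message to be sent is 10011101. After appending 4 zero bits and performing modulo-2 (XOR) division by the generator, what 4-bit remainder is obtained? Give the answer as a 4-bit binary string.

Append 4 zeros: 100111010000. Divide by 10111 (XOR where the leading bit is 1):
  pos 0: 10011 XOR 10111 = 00100
  pos 2: 10010 XOR 10111 = 00101
  pos 4: 10110 XOR 10111 = 00001
Remainder (last 4 bits) = 1000. This is the CRC / FCS.

1000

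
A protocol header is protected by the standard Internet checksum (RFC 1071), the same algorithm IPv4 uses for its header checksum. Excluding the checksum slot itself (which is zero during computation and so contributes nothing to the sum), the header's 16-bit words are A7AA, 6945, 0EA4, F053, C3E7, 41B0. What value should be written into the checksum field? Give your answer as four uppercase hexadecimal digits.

EA7F

One's-complement addition (fold any carry out of bit 15 back into bit 0):
  0xA7AA + 0x6945 = 0x110EF → wrap carry → 0x10F0
  0x10F0 + 0x0EA4 = 0x01F94
  0x1F94 + 0xF053 = 0x10FE7 → wrap carry → 0x0FE8
  0x0FE8 + 0xC3E7 = 0x0D3CF
  0xD3CF + 0x41B0 = 0x1157F → wrap carry → 0x1580
One's-complement sum = 0x1580.
Checksum = ~0x1580 & 0xFFFF = 0xEA7F.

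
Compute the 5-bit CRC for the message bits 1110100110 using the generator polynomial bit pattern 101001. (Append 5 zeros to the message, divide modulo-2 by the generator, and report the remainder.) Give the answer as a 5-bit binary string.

Append 5 zeros: 111010011000000. Divide by 101001 (XOR where the leading bit is 1):
  pos 0: 111010 XOR 101001 = 010011
  pos 1: 100110 XOR 101001 = 001111
  pos 3: 111111 XOR 101001 = 010110
  pos 4: 101100 XOR 101001 = 000101
  pos 7: 101000 XOR 101001 = 000001
Remainder (last 5 bits) = 00100. This is the CRC / FCS.

00100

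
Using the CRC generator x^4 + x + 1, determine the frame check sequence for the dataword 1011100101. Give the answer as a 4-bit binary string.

Append 4 zeros: 10111001010000. Divide by 10011 (XOR where the leading bit is 1):
  pos 0: 10111 XOR 10011 = 00100
  pos 2: 10000 XOR 10011 = 00011
  pos 5: 11101 XOR 10011 = 01110
  pos 6: 11100 XOR 10011 = 01111
  pos 7: 11110 XOR 10011 = 01101
  pos 8: 11010 XOR 10011 = 01001
  pos 9: 10010 XOR 10011 = 00001
Remainder (last 4 bits) = 0001. This is the CRC / FCS.

0001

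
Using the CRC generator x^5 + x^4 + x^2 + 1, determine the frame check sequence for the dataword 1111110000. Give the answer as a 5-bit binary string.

Append 5 zeros: 111111000000000. Divide by 110101 (XOR where the leading bit is 1):
  pos 0: 111111 XOR 110101 = 001010
  pos 2: 101000 XOR 110101 = 011101
  pos 3: 111010 XOR 110101 = 001111
  pos 5: 111100 XOR 110101 = 001001
  pos 7: 100100 XOR 110101 = 010001
  pos 8: 100010 XOR 110101 = 010111
  pos 9: 101110 XOR 110101 = 011011
Remainder (last 5 bits) = 11011. This is the CRC / FCS.

11011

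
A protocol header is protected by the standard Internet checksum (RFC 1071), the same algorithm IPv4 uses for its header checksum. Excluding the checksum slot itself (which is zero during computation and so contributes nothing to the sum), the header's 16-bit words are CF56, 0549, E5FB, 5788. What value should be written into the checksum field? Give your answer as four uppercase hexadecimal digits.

EDDB

One's-complement addition (fold any carry out of bit 15 back into bit 0):
  0xCF56 + 0x0549 = 0x0D49F
  0xD49F + 0xE5FB = 0x1BA9A → wrap carry → 0xBA9B
  0xBA9B + 0x5788 = 0x11223 → wrap carry → 0x1224
One's-complement sum = 0x1224.
Checksum = ~0x1224 & 0xFFFF = 0xEDDB.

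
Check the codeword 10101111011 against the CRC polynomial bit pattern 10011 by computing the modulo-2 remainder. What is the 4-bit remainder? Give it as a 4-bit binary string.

Modulo-2 division of 10101111011 by 10011:
  pos 0: 10101 XOR 10011 = 00110
  pos 2: 11011 XOR 10011 = 01000
  pos 3: 10001 XOR 10011 = 00010
  pos 6: 10011 XOR 10011 = 00000
Remainder = 0000 (zero — the frame passes the CRC check).

0000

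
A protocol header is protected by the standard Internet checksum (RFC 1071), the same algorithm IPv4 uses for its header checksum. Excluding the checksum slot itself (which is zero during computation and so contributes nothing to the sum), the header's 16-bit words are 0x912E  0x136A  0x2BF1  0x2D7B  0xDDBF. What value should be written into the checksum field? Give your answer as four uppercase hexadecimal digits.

One's-complement addition (fold any carry out of bit 15 back into bit 0):
  0x912E + 0x136A = 0x0A498
  0xA498 + 0x2BF1 = 0x0D089
  0xD089 + 0x2D7B = 0x0FE04
  0xFE04 + 0xDDBF = 0x1DBC3 → wrap carry → 0xDBC4
One's-complement sum = 0xDBC4.
Checksum = ~0xDBC4 & 0xFFFF = 0x243B.

243B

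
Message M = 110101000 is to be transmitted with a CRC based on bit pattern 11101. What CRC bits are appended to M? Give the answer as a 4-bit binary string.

Append 4 zeros: 1101010000000. Divide by 11101 (XOR where the leading bit is 1):
  pos 0: 11010 XOR 11101 = 00111
  pos 2: 11110 XOR 11101 = 00011
  pos 5: 11000 XOR 11101 = 00101
  pos 7: 10100 XOR 11101 = 01001
  pos 8: 10010 XOR 11101 = 01111
Remainder (last 4 bits) = 1111. This is the CRC / FCS.

1111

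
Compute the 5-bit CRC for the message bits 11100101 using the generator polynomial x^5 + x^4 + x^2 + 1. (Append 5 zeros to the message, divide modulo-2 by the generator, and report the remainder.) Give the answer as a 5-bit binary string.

01011

Append 5 zeros: 1110010100000. Divide by 110101 (XOR where the leading bit is 1):
  pos 0: 111001 XOR 110101 = 001100
  pos 2: 110001 XOR 110101 = 000100
  pos 5: 100000 XOR 110101 = 010101
  pos 6: 101010 XOR 110101 = 011111
  pos 7: 111110 XOR 110101 = 001011
Remainder (last 5 bits) = 01011. This is the CRC / FCS.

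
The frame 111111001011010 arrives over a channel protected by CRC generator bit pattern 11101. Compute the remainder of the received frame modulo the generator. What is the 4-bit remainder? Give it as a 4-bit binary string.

0000

Modulo-2 division of 111111001011010 by 11101:
  pos 0: 11111 XOR 11101 = 00010
  pos 3: 10100 XOR 11101 = 01001
  pos 4: 10011 XOR 11101 = 01110
  pos 5: 11100 XOR 11101 = 00001
  pos 9: 11101 XOR 11101 = 00000
Remainder = 0000 (zero — the frame passes the CRC check).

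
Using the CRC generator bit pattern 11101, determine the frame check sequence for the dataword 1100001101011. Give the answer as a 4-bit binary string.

0001

Append 4 zeros: 11000011010110000. Divide by 11101 (XOR where the leading bit is 1):
  pos 0: 11000 XOR 11101 = 00101
  pos 2: 10101 XOR 11101 = 01000
  pos 3: 10001 XOR 11101 = 01100
  pos 4: 11000 XOR 11101 = 00101
  pos 6: 10110 XOR 11101 = 01011
  pos 7: 10111 XOR 11101 = 01010
  pos 8: 10101 XOR 11101 = 01000
  pos 9: 10000 XOR 11101 = 01101
  pos 10: 11010 XOR 11101 = 00111
  pos 12: 11100 XOR 11101 = 00001
Remainder (last 4 bits) = 0001. This is the CRC / FCS.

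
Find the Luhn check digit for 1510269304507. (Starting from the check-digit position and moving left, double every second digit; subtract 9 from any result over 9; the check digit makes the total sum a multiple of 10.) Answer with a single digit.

Partial digits right→left: 7 0 5 4 0 3 9 6 2 0 1 5 1
Double every second digit counting from the check-digit position (so the 1st, 3rd, 5th, ... of the partial from the right).
  doubled (with −9 where >9): 5 1 0 9 4 2 2 → sum 23
  kept as-is: 0 4 3 6 0 5 → sum 18
Total = 23 + 18 = 41.
Check digit = (10 − (41 mod 10)) mod 10 = 9.

9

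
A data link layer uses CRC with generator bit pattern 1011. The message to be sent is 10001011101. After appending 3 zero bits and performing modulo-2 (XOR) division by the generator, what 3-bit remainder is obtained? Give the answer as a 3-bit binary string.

001

Append 3 zeros: 10001011101000. Divide by 1011 (XOR where the leading bit is 1):
  pos 0: 1000 XOR 1011 = 0011
  pos 2: 1110 XOR 1011 = 0101
  pos 3: 1011 XOR 1011 = 0000
  pos 7: 1101 XOR 1011 = 0110
  pos 8: 1100 XOR 1011 = 0111
  pos 9: 1110 XOR 1011 = 0101
  pos 10: 1010 XOR 1011 = 0001
Remainder (last 3 bits) = 001. This is the CRC / FCS.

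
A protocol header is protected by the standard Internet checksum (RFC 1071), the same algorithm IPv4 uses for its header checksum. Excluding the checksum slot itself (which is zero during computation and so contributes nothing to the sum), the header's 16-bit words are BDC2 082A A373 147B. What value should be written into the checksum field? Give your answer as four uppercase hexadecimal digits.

One's-complement addition (fold any carry out of bit 15 back into bit 0):
  0xBDC2 + 0x082A = 0x0C5EC
  0xC5EC + 0xA373 = 0x1695F → wrap carry → 0x6960
  0x6960 + 0x147B = 0x07DDB
One's-complement sum = 0x7DDB.
Checksum = ~0x7DDB & 0xFFFF = 0x8224.

8224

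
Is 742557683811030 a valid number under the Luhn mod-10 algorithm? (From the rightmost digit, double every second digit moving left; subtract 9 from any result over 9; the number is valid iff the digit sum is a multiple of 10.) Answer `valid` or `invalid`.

valid

From the right, keep odd positions and double even positions (subtract 9 from any doubled value over 9):
  doubled (positions 2,4,...): 6 2 7 7 5 1 8 → sum 36
  kept (positions 1,3,...): 0 0 1 3 6 5 2 7 → sum 24
Total = 60.
60 mod 10 = 0, so the number is valid.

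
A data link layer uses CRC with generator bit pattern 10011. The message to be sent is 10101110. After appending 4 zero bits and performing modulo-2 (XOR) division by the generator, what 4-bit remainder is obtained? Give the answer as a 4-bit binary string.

Append 4 zeros: 101011100000. Divide by 10011 (XOR where the leading bit is 1):
  pos 0: 10101 XOR 10011 = 00110
  pos 2: 11011 XOR 10011 = 01000
  pos 3: 10000 XOR 10011 = 00011
  pos 6: 11000 XOR 10011 = 01011
  pos 7: 10110 XOR 10011 = 00101
Remainder (last 4 bits) = 0101. This is the CRC / FCS.

0101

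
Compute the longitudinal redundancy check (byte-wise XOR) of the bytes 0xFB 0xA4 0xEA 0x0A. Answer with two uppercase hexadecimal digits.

BF

XOR the bytes together:
  start with 0xFB
  0xFB ⊕ 0xA4 = 0x5F
  0x5F ⊕ 0xEA = 0xB5
  0xB5 ⊕ 0x0A = 0xBF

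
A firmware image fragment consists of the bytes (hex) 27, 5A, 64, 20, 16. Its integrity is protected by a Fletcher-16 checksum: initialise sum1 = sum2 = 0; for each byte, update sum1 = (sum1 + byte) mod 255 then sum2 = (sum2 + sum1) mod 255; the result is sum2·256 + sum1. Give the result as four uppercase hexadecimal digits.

B01C

Running sums (mod 255):
  after byte 0 (27): sum1=39, sum2=39
  after byte 1 (5A): sum1=129, sum2=168
  after byte 2 (64): sum1=229, sum2=142
  after byte 3 (20): sum1=6, sum2=148
  after byte 4 (16): sum1=28, sum2=176
Checksum = sum2·256 + sum1 = 176·256 + 28 = 45084 = 0xB01C.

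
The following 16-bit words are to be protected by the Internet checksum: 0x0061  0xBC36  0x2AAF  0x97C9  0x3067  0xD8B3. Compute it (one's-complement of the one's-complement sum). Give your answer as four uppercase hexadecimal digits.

77D4

One's-complement addition (fold any carry out of bit 15 back into bit 0):
  0x0061 + 0xBC36 = 0x0BC97
  0xBC97 + 0x2AAF = 0x0E746
  0xE746 + 0x97C9 = 0x17F0F → wrap carry → 0x7F10
  0x7F10 + 0x3067 = 0x0AF77
  0xAF77 + 0xD8B3 = 0x1882A → wrap carry → 0x882B
One's-complement sum = 0x882B.
Checksum = ~0x882B & 0xFFFF = 0x77D4.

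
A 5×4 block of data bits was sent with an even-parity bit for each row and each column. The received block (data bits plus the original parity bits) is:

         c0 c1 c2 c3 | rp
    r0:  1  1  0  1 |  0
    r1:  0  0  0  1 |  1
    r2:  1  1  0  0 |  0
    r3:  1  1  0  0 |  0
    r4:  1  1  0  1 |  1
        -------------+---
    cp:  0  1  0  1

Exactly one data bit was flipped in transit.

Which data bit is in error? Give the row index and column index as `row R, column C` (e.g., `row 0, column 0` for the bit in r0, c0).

Recompute each row's even parity and compare to rp:
  r0: data parity 1, sent rp 0 → mismatch
  r1: data parity 1, sent rp 1 → ok
  r2: data parity 0, sent rp 0 → ok
  r3: data parity 0, sent rp 0 → ok
  r4: data parity 1, sent rp 1 → ok
Recompute each column's even parity and compare to cp:
  c0: data parity 0, sent cp 0 → ok
  c1: data parity 0, sent cp 1 → mismatch
  c2: data parity 0, sent cp 0 → ok
  c3: data parity 1, sent cp 1 → ok
Exactly one row (r0) and one column (c1) fail → the flipped bit is at their intersection.

row 0, column 1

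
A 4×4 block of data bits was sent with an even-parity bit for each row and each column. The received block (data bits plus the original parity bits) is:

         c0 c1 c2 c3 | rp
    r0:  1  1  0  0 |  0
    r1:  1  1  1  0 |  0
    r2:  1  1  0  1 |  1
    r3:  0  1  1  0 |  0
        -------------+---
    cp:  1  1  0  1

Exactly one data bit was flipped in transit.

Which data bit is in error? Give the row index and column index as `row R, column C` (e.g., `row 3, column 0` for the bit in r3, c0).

Recompute each row's even parity and compare to rp:
  r0: data parity 0, sent rp 0 → ok
  r1: data parity 1, sent rp 0 → mismatch
  r2: data parity 1, sent rp 1 → ok
  r3: data parity 0, sent rp 0 → ok
Recompute each column's even parity and compare to cp:
  c0: data parity 1, sent cp 1 → ok
  c1: data parity 0, sent cp 1 → mismatch
  c2: data parity 0, sent cp 0 → ok
  c3: data parity 1, sent cp 1 → ok
Exactly one row (r1) and one column (c1) fail → the flipped bit is at their intersection.

row 1, column 1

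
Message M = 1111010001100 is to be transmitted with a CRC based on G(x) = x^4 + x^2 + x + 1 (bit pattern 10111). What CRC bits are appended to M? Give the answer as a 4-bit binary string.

Append 4 zeros: 11110100011000000. Divide by 10111 (XOR where the leading bit is 1):
  pos 0: 11110 XOR 10111 = 01001
  pos 1: 10011 XOR 10111 = 00100
  pos 3: 10000 XOR 10111 = 00111
  pos 5: 11101 XOR 10111 = 01010
  pos 6: 10101 XOR 10111 = 00010
  pos 9: 10000 XOR 10111 = 00111
  pos 11: 11100 XOR 10111 = 01011
  pos 12: 10110 XOR 10111 = 00001
Remainder (last 4 bits) = 0001. This is the CRC / FCS.

0001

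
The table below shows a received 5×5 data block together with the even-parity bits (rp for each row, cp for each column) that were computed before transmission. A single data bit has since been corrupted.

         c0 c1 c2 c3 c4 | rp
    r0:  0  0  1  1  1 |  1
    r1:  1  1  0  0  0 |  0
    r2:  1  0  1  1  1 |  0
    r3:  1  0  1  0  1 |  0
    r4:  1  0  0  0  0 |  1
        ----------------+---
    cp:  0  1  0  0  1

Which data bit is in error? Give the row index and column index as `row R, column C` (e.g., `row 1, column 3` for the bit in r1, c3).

row 3, column 2

Recompute each row's even parity and compare to rp:
  r0: data parity 1, sent rp 1 → ok
  r1: data parity 0, sent rp 0 → ok
  r2: data parity 0, sent rp 0 → ok
  r3: data parity 1, sent rp 0 → mismatch
  r4: data parity 1, sent rp 1 → ok
Recompute each column's even parity and compare to cp:
  c0: data parity 0, sent cp 0 → ok
  c1: data parity 1, sent cp 1 → ok
  c2: data parity 1, sent cp 0 → mismatch
  c3: data parity 0, sent cp 0 → ok
  c4: data parity 1, sent cp 1 → ok
Exactly one row (r3) and one column (c2) fail → the flipped bit is at their intersection.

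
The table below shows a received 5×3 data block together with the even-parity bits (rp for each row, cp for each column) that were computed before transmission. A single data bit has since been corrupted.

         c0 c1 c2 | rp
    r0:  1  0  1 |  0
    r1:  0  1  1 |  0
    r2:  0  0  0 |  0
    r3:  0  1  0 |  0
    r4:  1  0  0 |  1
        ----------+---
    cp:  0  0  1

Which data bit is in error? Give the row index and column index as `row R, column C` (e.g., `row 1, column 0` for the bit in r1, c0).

row 3, column 2

Recompute each row's even parity and compare to rp:
  r0: data parity 0, sent rp 0 → ok
  r1: data parity 0, sent rp 0 → ok
  r2: data parity 0, sent rp 0 → ok
  r3: data parity 1, sent rp 0 → mismatch
  r4: data parity 1, sent rp 1 → ok
Recompute each column's even parity and compare to cp:
  c0: data parity 0, sent cp 0 → ok
  c1: data parity 0, sent cp 0 → ok
  c2: data parity 0, sent cp 1 → mismatch
Exactly one row (r3) and one column (c2) fail → the flipped bit is at their intersection.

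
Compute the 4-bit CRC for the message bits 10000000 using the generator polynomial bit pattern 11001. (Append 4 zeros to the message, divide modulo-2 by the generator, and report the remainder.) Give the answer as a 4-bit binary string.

Append 4 zeros: 100000000000. Divide by 11001 (XOR where the leading bit is 1):
  pos 0: 10000 XOR 11001 = 01001
  pos 1: 10010 XOR 11001 = 01011
  pos 2: 10110 XOR 11001 = 01111
  pos 3: 11110 XOR 11001 = 00111
  pos 5: 11100 XOR 11001 = 00101
  pos 7: 10100 XOR 11001 = 01101
Remainder (last 4 bits) = 1101. This is the CRC / FCS.

1101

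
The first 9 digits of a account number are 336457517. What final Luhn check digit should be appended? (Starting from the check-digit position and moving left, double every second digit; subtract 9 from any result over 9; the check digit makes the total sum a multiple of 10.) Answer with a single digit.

Partial digits right→left: 7 1 5 7 5 4 6 3 3
Double every second digit counting from the check-digit position (so the 1st, 3rd, 5th, ... of the partial from the right).
  doubled (with −9 where >9): 5 1 1 3 6 → sum 16
  kept as-is: 1 7 4 3 → sum 15
Total = 16 + 15 = 31.
Check digit = (10 − (31 mod 10)) mod 10 = 9.

9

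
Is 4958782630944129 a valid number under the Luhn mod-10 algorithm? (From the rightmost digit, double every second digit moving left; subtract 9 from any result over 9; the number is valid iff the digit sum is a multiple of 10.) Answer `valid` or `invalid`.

valid

From the right, keep odd positions and double even positions (subtract 9 from any doubled value over 9):
  doubled (positions 2,4,...): 4 8 9 6 4 5 1 8 → sum 45
  kept (positions 1,3,...): 9 1 4 0 6 8 8 9 → sum 45
Total = 90.
90 mod 10 = 0, so the number is valid.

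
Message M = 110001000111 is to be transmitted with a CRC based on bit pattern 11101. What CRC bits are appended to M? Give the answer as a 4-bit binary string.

1111

Append 4 zeros: 1100010001110000. Divide by 11101 (XOR where the leading bit is 1):
  pos 0: 11000 XOR 11101 = 00101
  pos 2: 10110 XOR 11101 = 01011
  pos 3: 10110 XOR 11101 = 01011
  pos 4: 10110 XOR 11101 = 01011
  pos 5: 10111 XOR 11101 = 01010
  pos 6: 10101 XOR 11101 = 01000
  pos 7: 10001 XOR 11101 = 01100
  pos 8: 11000 XOR 11101 = 00101
  pos 10: 10100 XOR 11101 = 01001
  pos 11: 10010 XOR 11101 = 01111
Remainder (last 4 bits) = 1111. This is the CRC / FCS.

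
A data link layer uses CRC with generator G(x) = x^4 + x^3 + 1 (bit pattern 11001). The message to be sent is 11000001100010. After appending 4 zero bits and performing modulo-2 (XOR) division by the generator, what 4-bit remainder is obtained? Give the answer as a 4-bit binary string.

0010

Append 4 zeros: 110000011000100000. Divide by 11001 (XOR where the leading bit is 1):
  pos 0: 11000 XOR 11001 = 00001
  pos 4: 10011 XOR 11001 = 01010
  pos 5: 10100 XOR 11001 = 01101
  pos 6: 11010 XOR 11001 = 00011
  pos 9: 11010 XOR 11001 = 00011
  pos 12: 11000 XOR 11001 = 00001
Remainder (last 4 bits) = 0010. This is the CRC / FCS.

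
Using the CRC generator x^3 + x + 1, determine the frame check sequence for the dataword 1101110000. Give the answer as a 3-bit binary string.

110

Append 3 zeros: 1101110000000. Divide by 1011 (XOR where the leading bit is 1):
  pos 0: 1101 XOR 1011 = 0110
  pos 1: 1101 XOR 1011 = 0110
  pos 2: 1101 XOR 1011 = 0110
  pos 3: 1100 XOR 1011 = 0111
  pos 4: 1110 XOR 1011 = 0101
  pos 5: 1010 XOR 1011 = 0001
  pos 8: 1000 XOR 1011 = 0011
Remainder (last 3 bits) = 110. This is the CRC / FCS.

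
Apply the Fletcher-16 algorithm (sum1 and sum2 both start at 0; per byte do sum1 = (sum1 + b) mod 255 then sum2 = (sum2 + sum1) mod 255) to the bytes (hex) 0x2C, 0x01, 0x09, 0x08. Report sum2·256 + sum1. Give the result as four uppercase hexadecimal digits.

Running sums (mod 255):
  after byte 0 (0x2C): sum1=44, sum2=44
  after byte 1 (0x01): sum1=45, sum2=89
  after byte 2 (0x09): sum1=54, sum2=143
  after byte 3 (0x08): sum1=62, sum2=205
Checksum = sum2·256 + sum1 = 205·256 + 62 = 52542 = 0xCD3E.

CD3E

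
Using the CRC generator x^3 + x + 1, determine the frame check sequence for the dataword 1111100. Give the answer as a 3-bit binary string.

101

Append 3 zeros: 1111100000. Divide by 1011 (XOR where the leading bit is 1):
  pos 0: 1111 XOR 1011 = 0100
  pos 1: 1001 XOR 1011 = 0010
  pos 3: 1000 XOR 1011 = 0011
  pos 5: 1100 XOR 1011 = 0111
  pos 6: 1110 XOR 1011 = 0101
Remainder (last 3 bits) = 101. This is the CRC / FCS.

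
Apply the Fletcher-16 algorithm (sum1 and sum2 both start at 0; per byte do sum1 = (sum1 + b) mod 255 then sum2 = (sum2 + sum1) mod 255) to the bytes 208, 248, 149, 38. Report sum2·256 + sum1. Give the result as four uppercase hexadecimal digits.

Running sums (mod 255):
  after byte 0 (208): sum1=208, sum2=208
  after byte 1 (248): sum1=201, sum2=154
  after byte 2 (149): sum1=95, sum2=249
  after byte 3 (38): sum1=133, sum2=127
Checksum = sum2·256 + sum1 = 127·256 + 133 = 32645 = 0x7F85.

7F85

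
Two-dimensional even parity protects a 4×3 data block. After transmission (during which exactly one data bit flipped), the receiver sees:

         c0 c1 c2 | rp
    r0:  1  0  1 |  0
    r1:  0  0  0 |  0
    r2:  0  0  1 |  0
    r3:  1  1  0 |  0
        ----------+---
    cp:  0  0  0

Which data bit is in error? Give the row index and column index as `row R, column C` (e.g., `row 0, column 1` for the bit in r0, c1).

row 2, column 1

Recompute each row's even parity and compare to rp:
  r0: data parity 0, sent rp 0 → ok
  r1: data parity 0, sent rp 0 → ok
  r2: data parity 1, sent rp 0 → mismatch
  r3: data parity 0, sent rp 0 → ok
Recompute each column's even parity and compare to cp:
  c0: data parity 0, sent cp 0 → ok
  c1: data parity 1, sent cp 0 → mismatch
  c2: data parity 0, sent cp 0 → ok
Exactly one row (r2) and one column (c1) fail → the flipped bit is at their intersection.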